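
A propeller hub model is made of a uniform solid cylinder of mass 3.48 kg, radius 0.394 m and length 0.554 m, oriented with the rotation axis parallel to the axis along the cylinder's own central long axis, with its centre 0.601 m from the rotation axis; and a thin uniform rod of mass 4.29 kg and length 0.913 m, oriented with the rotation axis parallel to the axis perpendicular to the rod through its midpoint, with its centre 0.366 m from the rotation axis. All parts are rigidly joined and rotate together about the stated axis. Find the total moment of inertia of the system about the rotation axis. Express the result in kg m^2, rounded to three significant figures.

2.40

Solid cylinder: I_cm = (1/2)MR² = (1/2)(3.48)(0.394)² = 0.27011 kg m^2; centre at d = 0.601 m, so I = I_cm + Md² gives I = 0.27011 + (3.48)(0.601)² = 1.5271 kg m^2.
Thin rod: I_cm = (1/12)ML² = (1/12)(4.29)(0.913)² = 0.298 kg m^2; centre at d = 0.366 m, so I = I_cm + Md² gives I = 0.298 + (4.29)(0.366)² = 0.87267 kg m^2.
Total I = 1.5271 + 0.87267 = 2.3998 kg m^2.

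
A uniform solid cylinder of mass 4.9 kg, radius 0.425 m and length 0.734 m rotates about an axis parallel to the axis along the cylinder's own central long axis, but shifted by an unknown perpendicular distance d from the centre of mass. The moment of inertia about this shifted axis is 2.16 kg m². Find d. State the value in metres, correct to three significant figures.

About the centre-of-mass axis, I_cm = (1/2)MR² = (1/2)(4.9)(0.425)² = 0.44253 kg m².
Parallel axis theorem: I = I_cm + Md², so Md² = 2.16 − 0.44253 = 1.7175 kg m².
d = √(1.7175 / 4.9) = 0.59203 m.

0.592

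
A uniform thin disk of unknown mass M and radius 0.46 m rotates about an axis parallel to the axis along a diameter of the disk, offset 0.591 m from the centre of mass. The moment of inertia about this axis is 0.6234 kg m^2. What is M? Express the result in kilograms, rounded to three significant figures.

I = I_cm + Md² = (1/4)MR² + Md² = M·[0.25·(0.46)² + (0.591)²] = M·0.40218.
So M = 0.6234 / 0.40218 = 1.55 kg.

1.55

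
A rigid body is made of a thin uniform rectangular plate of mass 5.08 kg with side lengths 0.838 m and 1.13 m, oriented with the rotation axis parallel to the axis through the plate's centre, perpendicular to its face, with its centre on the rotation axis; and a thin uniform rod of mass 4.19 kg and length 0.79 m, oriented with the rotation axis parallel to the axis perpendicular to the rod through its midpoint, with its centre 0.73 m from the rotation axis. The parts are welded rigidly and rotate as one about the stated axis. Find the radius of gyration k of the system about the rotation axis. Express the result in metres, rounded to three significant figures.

Rectangular plate: I_cm = (1/12)M(a²+b²) = (1/12)(5.08)[(0.838)² + (1.13)²] = 0.83784 kg·m²; axis through the centre, so I = 0.83784 kg·m².
Thin rod: I_cm = (1/12)ML² = (1/12)(4.19)(0.79)² = 0.21791 kg·m²; centre at d = 0.73 m, so the parallel axis theorem gives I = 0.21791 + (4.19)(0.73)² = 2.4508 kg·m².
Total I = 3.2886 kg·m²; total mass M = 9.27 kg.
k = √(I/M) = √(3.2886/9.27) = 0.59562 m.

0.596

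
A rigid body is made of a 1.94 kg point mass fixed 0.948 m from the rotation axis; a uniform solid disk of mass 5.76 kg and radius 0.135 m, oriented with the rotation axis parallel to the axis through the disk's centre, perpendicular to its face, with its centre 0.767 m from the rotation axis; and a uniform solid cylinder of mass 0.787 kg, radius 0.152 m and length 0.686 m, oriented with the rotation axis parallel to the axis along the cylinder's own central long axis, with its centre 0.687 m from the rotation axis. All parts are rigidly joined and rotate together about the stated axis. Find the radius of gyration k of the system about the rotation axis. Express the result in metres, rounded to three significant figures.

0.810

Point mass: I_cm = 0; centre at d = 0.948 m, so the parallel axis theorem gives I = 0 + (1.94)(0.948)² = 1.7435 kg m².
Solid disk: I_cm = (1/2)MR² = (1/2)(5.76)(0.135)² = 0.052488 kg m²; centre at d = 0.767 m, so the parallel axis theorem gives I = 0.052488 + (5.76)(0.767)² = 3.441 kg m².
Solid cylinder: I_cm = (1/2)MR² = (1/2)(0.787)(0.152)² = 0.0090914 kg m²; centre at d = 0.687 m, so the parallel axis theorem gives I = 0.0090914 + (0.787)(0.687)² = 0.38053 kg m².
Total I = 5.565 kg m²; total mass M = 8.487 kg.
k = √(I/M) = √(5.565/8.487) = 0.80976 m.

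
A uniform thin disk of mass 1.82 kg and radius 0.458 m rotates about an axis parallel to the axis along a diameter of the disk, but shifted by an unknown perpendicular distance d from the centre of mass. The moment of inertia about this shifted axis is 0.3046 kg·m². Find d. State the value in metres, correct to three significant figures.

0.339

About the centre-of-mass axis, I_cm = (1/4)MR² = (1/4)(1.82)(0.458)² = 0.095443 kg·m².
Parallel axis theorem: I = I_cm + Md², so Md² = 0.3046 − 0.095443 = 0.20916 kg·m².
d = √(0.20916 / 1.82) = 0.339 m.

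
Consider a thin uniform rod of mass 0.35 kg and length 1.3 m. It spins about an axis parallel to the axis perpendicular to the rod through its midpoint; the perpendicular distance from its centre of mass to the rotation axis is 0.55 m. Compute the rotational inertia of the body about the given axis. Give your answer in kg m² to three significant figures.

0.155

I_cm = (1/12)ML² = (1/12)(0.35)(1.3)² = 0.049292 kg m²; centre at d = 0.55 m, so I = I_cm + Md² gives I = 0.049292 + (0.35)(0.55)² = 0.15517 kg m².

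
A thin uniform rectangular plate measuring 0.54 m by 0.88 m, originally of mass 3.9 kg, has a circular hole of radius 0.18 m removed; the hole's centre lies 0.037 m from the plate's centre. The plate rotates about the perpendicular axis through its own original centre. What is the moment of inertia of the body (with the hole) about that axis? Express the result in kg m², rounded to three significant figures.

0.332

Unpierced body about its centre: I₀ = (1/12)M(a²+b²) = (1/12)(3.9)[(0.54)² + (0.88)²] = 0.34645 kg m².
The removed disk has mass m = M·πr²/(ab) = (3.9)·π(0.18)²/(0.54·0.88) = 0.83538 kg (same uniform areal density).
Its moment of inertia about the rotation axis (parallel-axis theorem): I_hole = (1/2)mr² + md² = (1/2)(0.83538)(0.18)² + (0.83538)(0.037)² = 0.014677 kg m².
Treating the hole as negative mass, I = I₀ − I_hole = 0.34645 − 0.014677 = 0.33177 kg m².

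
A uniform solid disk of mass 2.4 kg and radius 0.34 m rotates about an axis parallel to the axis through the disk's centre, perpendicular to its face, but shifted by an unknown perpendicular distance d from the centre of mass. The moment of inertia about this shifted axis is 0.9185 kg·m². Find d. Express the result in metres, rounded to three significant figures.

About the centre-of-mass axis, I_cm = (1/2)MR² = (1/2)(2.4)(0.34)² = 0.13872 kg·m².
Parallel axis theorem: I = I_cm + Md², so Md² = 0.9185 − 0.13872 = 0.77978 kg·m².
d = √(0.77978 / 2.4) = 0.57001 m.

0.570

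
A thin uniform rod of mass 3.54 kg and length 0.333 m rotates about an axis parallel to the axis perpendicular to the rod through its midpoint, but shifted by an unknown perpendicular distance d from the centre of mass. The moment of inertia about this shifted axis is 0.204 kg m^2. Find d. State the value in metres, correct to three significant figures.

About the centre-of-mass axis, I_cm = (1/12)ML² = (1/12)(3.54)(0.333)² = 0.032712 kg m^2.
Parallel axis theorem: I = I_cm + Md², so Md² = 0.204 − 0.032712 = 0.17129 kg m^2.
d = √(0.17129 / 3.54) = 0.21997 m.

0.220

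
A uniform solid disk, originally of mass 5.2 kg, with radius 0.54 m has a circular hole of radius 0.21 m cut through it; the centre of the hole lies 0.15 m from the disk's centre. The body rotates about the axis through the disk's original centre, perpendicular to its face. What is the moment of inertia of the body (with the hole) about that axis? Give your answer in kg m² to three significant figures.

0.723

Unpierced body about its centre: I₀ = (1/2)MR² = (1/2)(5.2)(0.54)² = 0.75816 kg m².
The removed disk has mass m = M·(r/R)² = (5.2)(0.21/0.54)² = 0.78642 kg (same uniform areal density).
Its moment of inertia about the rotation axis (parallel-axis theorem): I_hole = (1/2)mr² + md² = (1/2)(0.78642)(0.21)² + (0.78642)(0.15)² = 0.035035 kg m².
Treating the hole as negative mass, I = I₀ − I_hole = 0.75816 − 0.035035 = 0.72313 kg m².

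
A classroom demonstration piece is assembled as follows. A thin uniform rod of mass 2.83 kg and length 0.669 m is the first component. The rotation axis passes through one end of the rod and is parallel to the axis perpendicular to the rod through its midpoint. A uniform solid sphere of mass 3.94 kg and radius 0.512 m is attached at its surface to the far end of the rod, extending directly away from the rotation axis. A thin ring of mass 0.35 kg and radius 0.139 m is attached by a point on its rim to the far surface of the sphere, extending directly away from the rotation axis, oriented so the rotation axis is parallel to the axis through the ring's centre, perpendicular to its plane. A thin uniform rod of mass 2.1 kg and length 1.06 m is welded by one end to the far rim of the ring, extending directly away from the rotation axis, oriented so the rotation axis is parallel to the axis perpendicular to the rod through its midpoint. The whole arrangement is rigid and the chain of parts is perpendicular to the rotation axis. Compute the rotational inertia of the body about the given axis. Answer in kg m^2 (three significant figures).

Thin rod: I_cm = (1/12)ML² = (1/12)(2.83)(0.669)² = 0.10555 kg m^2; centre at d = 0.3345 m, so the parallel axis theorem gives I = 0.10555 + (2.83)(0.3345)² = 0.4222 kg m^2.
Solid sphere: I_cm = (2/5)MR² = (2/5)(3.94)(0.512)² = 0.41314 kg m^2; centre at d = 0.3345 + 0.3345 + 0.512 = 1.181 m, so the parallel axis theorem gives I = 0.41314 + (3.94)(1.181)² = 5.9085 kg m^2.
Thin ring: I_cm = MR² = (0.35)(0.139)² = 0.0067624 kg m^2; centre at d = 0.3345 + 0.3345 + 0.512 + 0.512 + 0.139 = 1.832 m, so the parallel axis theorem gives I = 0.0067624 + (0.35)(1.832)² = 1.1814 kg m^2.
Thin rod: I_cm = (1/12)ML² = (1/12)(2.1)(1.06)² = 0.19663 kg m^2; centre at d = 0.3345 + 0.3345 + 0.512 + 0.512 + 0.139 + 0.139 + 0.53 = 2.501 m, so the parallel axis theorem gives I = 0.19663 + (2.1)(2.501)² = 13.332 kg m^2.
Total I = 0.4222 + 5.9085 + 1.1814 + 13.332 = 20.844 kg m^2.

20.8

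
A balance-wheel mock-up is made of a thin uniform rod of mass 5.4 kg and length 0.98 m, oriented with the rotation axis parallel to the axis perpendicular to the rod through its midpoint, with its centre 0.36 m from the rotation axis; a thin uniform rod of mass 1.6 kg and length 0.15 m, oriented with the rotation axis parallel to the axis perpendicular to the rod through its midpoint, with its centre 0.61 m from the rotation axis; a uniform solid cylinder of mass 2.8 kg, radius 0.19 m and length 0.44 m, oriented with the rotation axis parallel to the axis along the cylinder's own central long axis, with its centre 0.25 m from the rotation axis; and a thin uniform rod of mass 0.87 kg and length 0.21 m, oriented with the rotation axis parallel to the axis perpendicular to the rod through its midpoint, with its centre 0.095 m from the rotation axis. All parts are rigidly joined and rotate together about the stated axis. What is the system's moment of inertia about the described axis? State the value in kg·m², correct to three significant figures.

1.97

Thin rod: I_cm = (1/12)ML² = (1/12)(5.4)(0.98)² = 0.43218 kg·m²; centre at d = 0.36 m, so I = I_cm + Md² gives I = 0.43218 + (5.4)(0.36)² = 1.132 kg·m².
Thin rod: I_cm = (1/12)ML² = (1/12)(1.6)(0.15)² = 0.003 kg·m²; centre at d = 0.61 m, so I = I_cm + Md² gives I = 0.003 + (1.6)(0.61)² = 0.59836 kg·m².
Solid cylinder: I_cm = (1/2)MR² = (1/2)(2.8)(0.19)² = 0.05054 kg·m²; centre at d = 0.25 m, so I = I_cm + Md² gives I = 0.05054 + (2.8)(0.25)² = 0.22554 kg·m².
Thin rod: I_cm = (1/12)ML² = (1/12)(0.87)(0.21)² = 0.0031972 kg·m²; centre at d = 0.095 m, so I = I_cm + Md² gives I = 0.0031972 + (0.87)(0.095)² = 0.011049 kg·m².
Total I = 1.132 + 0.59836 + 0.22554 + 0.011049 = 1.967 kg·m².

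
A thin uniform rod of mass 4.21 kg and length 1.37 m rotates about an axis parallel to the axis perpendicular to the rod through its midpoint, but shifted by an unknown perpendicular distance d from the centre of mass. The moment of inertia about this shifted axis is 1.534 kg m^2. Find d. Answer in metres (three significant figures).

0.456

About the centre-of-mass axis, I_cm = (1/12)ML² = (1/12)(4.21)(1.37)² = 0.65848 kg m^2.
Parallel axis theorem: I = I_cm + Md², so Md² = 1.534 − 0.65848 = 0.87552 kg m^2.
d = √(0.87552 / 4.21) = 0.45603 m.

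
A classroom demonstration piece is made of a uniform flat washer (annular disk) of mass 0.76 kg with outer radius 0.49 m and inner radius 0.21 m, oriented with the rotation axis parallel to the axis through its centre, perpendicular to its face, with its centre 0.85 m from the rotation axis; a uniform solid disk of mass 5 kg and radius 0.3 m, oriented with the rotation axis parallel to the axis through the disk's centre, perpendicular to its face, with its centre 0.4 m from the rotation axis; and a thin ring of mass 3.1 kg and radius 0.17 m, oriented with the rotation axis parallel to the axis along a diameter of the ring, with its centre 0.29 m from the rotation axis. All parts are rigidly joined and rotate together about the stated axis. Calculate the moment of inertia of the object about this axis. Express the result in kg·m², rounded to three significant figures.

Annular disk: I_cm = (1/2)M(R²+r²) = (1/2)(0.76)[(0.49)² + (0.21)²] = 0.108 kg·m²; centre at d = 0.85 m, so the parallel axis theorem gives I = 0.108 + (0.76)(0.85)² = 0.6571 kg·m².
Solid disk: I_cm = (1/2)MR² = (1/2)(5)(0.3)² = 0.225 kg·m²; centre at d = 0.4 m, so the parallel axis theorem gives I = 0.225 + (5)(0.4)² = 1.025 kg·m².
Thin ring: I_cm = (1/2)MR² = (1/2)(3.1)(0.17)² = 0.044795 kg·m²; centre at d = 0.29 m, so the parallel axis theorem gives I = 0.044795 + (3.1)(0.29)² = 0.30551 kg·m².
Total I = 0.6571 + 1.025 + 0.30551 = 1.9876 kg·m².

1.99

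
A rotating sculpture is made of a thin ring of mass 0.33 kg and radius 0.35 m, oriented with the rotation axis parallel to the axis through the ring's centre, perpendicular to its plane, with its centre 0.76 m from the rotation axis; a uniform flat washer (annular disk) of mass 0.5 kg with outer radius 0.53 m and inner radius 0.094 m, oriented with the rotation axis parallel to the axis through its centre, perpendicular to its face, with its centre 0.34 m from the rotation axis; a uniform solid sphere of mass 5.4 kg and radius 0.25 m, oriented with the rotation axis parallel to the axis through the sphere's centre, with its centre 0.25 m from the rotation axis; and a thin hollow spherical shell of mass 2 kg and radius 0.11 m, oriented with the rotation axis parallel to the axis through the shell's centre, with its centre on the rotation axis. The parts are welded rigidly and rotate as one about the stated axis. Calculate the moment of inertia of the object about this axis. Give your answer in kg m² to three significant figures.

0.850

Thin ring: I_cm = MR² = (0.33)(0.35)² = 0.040425 kg m²; centre at d = 0.76 m, so the parallel axis theorem gives I = 0.040425 + (0.33)(0.76)² = 0.23103 kg m².
Annular disk: I_cm = (1/2)M(R²+r²) = (1/2)(0.5)[(0.53)² + (0.094)²] = 0.072434 kg m²; centre at d = 0.34 m, so the parallel axis theorem gives I = 0.072434 + (0.5)(0.34)² = 0.13023 kg m².
Solid sphere: I_cm = (2/5)MR² = (2/5)(5.4)(0.25)² = 0.135 kg m²; centre at d = 0.25 m, so the parallel axis theorem gives I = 0.135 + (5.4)(0.25)² = 0.4725 kg m².
Spherical shell: I_cm = (2/3)MR² = (2/3)(2)(0.11)² = 0.016133 kg m²; axis through the centre, so I = 0.016133 kg m².
Total I = 0.23103 + 0.13023 + 0.4725 + 0.016133 = 0.8499 kg m².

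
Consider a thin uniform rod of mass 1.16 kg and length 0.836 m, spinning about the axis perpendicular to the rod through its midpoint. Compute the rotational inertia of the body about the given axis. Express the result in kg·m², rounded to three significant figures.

I_cm = (1/12)ML² = (1/12)(1.16)(0.836)² = 0.06756 kg·m²; axis through the centre, so I = 0.06756 kg·m².

0.0676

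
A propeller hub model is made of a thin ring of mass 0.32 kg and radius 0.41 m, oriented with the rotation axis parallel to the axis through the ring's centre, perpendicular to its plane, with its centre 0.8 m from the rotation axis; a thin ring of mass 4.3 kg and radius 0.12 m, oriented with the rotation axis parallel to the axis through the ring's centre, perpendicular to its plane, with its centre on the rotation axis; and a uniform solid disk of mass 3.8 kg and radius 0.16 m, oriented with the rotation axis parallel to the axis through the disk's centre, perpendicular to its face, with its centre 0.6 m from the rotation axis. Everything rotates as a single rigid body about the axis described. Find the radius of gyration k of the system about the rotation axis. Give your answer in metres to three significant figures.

Thin ring: I_cm = MR² = (0.32)(0.41)² = 0.053792 kg·m²; centre at d = 0.8 m, so the parallel axis theorem gives I = 0.053792 + (0.32)(0.8)² = 0.25859 kg·m².
Thin ring: I_cm = MR² = (4.3)(0.12)² = 0.06192 kg·m²; axis through the centre, so I = 0.06192 kg·m².
Solid disk: I_cm = (1/2)MR² = (1/2)(3.8)(0.16)² = 0.04864 kg·m²; centre at d = 0.6 m, so the parallel axis theorem gives I = 0.04864 + (3.8)(0.6)² = 1.4166 kg·m².
Total I = 1.7372 kg·m²; total mass M = 8.42 kg.
k = √(I/M) = √(1.7372/8.42) = 0.45422 m.

0.454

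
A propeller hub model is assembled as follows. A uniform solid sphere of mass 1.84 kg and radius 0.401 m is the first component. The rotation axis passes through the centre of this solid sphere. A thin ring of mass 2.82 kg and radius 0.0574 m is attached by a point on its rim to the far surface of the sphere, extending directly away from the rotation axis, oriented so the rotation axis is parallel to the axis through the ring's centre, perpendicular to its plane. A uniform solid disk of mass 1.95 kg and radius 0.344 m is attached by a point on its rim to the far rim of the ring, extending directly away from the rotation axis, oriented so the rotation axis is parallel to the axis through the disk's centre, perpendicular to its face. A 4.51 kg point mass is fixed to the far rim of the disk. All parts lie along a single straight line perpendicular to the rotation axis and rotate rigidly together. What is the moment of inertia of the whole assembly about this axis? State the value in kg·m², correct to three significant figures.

Solid sphere: I_cm = (2/5)MR² = (2/5)(1.84)(0.401)² = 0.11835 kg·m²; axis through the centre, so I = 0.11835 kg·m².
Thin ring: I_cm = MR² = (2.82)(0.0574)² = 0.0092912 kg·m²; centre at d = 0.401 + 0.0574 = 0.4584 m, so the parallel axis theorem gives I = 0.0092912 + (2.82)(0.4584)² = 0.60186 kg·m².
Solid disk: I_cm = (1/2)MR² = (1/2)(1.95)(0.344)² = 0.11538 kg·m²; centre at d = 0.401 + 0.0574 + 0.0574 + 0.344 = 0.8598 m, so the parallel axis theorem gives I = 0.11538 + (1.95)(0.8598)² = 1.5569 kg·m².
Point mass: I_cm = 0; centre at d = 0.401 + 0.0574 + 0.0574 + 0.344 + 0.344 = 1.2038 m, so the parallel axis theorem gives I = 0 + (4.51)(1.2038)² = 6.5356 kg·m².
Total I = 0.11835 + 0.60186 + 1.5569 + 6.5356 = 8.8127 kg·m².

8.81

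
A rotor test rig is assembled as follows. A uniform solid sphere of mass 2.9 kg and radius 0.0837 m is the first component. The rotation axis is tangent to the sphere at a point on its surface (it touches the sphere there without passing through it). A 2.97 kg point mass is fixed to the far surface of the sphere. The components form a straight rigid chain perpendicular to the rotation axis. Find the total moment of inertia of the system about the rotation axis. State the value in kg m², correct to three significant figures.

Solid sphere: I_cm = (2/5)MR² = (2/5)(2.9)(0.0837)² = 0.0081266 kg m²; centre at d = 0.0837 m, so the parallel axis theorem gives I = 0.0081266 + (2.9)(0.0837)² = 0.028443 kg m².
Point mass: I_cm = 0; centre at d = 0.0837 + 0.0837 = 0.1674 m, so the parallel axis theorem gives I = 0 + (2.97)(0.1674)² = 0.083228 kg m².
Total I = 0.028443 + 0.083228 = 0.11167 kg m².

0.112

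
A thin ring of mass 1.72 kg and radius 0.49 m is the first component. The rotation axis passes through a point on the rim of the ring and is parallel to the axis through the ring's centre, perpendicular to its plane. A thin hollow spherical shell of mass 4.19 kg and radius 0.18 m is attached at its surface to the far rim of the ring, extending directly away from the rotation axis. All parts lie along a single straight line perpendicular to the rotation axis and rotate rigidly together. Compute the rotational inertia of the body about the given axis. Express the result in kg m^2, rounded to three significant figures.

Thin ring: I_cm = MR² = (1.72)(0.49)² = 0.41297 kg m^2; centre at d = 0.49 m, so the parallel axis theorem gives I = 0.41297 + (1.72)(0.49)² = 0.82594 kg m^2.
Spherical shell: I_cm = (2/3)MR² = (2/3)(4.19)(0.18)² = 0.090504 kg m^2; centre at d = 0.49 + 0.49 + 0.18 = 1.16 m, so the parallel axis theorem gives I = 0.090504 + (4.19)(1.16)² = 5.7286 kg m^2.
Total I = 0.82594 + 5.7286 = 6.5545 kg m^2.

6.55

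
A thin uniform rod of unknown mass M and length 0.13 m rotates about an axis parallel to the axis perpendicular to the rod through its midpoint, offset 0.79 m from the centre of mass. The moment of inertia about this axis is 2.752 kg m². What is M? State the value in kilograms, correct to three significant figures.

I = I_cm + Md² = (1/12)ML² + Md² = M·[0.0833333·(0.13)² + (0.79)²] = M·0.62551.
So M = 2.752 / 0.62551 = 4.3996 kg.

4.40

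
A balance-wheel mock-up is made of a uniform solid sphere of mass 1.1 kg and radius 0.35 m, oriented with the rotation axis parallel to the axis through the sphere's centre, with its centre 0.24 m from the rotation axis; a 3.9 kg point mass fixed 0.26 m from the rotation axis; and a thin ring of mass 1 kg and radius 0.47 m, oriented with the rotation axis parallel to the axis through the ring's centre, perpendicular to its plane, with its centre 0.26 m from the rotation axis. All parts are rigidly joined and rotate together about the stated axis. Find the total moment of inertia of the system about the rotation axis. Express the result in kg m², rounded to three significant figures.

Solid sphere: I_cm = (2/5)MR² = (2/5)(1.1)(0.35)² = 0.0539 kg m²; centre at d = 0.24 m, so I = I_cm + Md² gives I = 0.0539 + (1.1)(0.24)² = 0.11726 kg m².
Point mass: I_cm = 0; centre at d = 0.26 m, so I = I_cm + Md² gives I = 0 + (3.9)(0.26)² = 0.26364 kg m².
Thin ring: I_cm = MR² = (1)(0.47)² = 0.2209 kg m²; centre at d = 0.26 m, so I = I_cm + Md² gives I = 0.2209 + (1)(0.26)² = 0.2885 kg m².
Total I = 0.11726 + 0.26364 + 0.2885 = 0.6694 kg m².

0.669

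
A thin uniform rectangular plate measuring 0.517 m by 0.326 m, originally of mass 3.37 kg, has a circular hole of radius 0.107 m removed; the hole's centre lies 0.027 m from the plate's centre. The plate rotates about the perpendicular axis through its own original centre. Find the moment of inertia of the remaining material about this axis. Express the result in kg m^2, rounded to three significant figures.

0.100

Unpierced body about its centre: I₀ = (1/12)M(a²+b²) = (1/12)(3.37)[(0.517)² + (0.326)²] = 0.10491 kg m^2.
The removed disk has mass m = M·πr²/(ab) = (3.37)·π(0.107)²/(0.517·0.326) = 0.71918 kg (same uniform areal density).
Its moment of inertia about the rotation axis (parallel-axis theorem): I_hole = (1/2)mr² + md² = (1/2)(0.71918)(0.107)² + (0.71918)(0.027)² = 0.0046412 kg m^2.
Treating the hole as negative mass, I = I₀ − I_hole = 0.10491 − 0.0046412 = 0.10027 kg m^2.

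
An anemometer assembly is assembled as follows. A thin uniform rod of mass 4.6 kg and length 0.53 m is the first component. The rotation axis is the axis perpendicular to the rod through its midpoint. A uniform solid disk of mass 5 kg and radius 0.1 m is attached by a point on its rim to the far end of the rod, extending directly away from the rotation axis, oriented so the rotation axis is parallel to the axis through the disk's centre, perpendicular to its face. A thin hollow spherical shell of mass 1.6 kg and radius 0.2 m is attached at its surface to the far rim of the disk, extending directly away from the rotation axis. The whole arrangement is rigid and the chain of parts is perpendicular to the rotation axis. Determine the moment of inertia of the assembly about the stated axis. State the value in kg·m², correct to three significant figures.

1.55

Thin rod: I_cm = (1/12)ML² = (1/12)(4.6)(0.53)² = 0.10768 kg·m²; axis through the centre, so I = 0.10768 kg·m².
Solid disk: I_cm = (1/2)MR² = (1/2)(5)(0.1)² = 0.025 kg·m²; centre at d = 0.265 + 0.1 = 0.365 m, so I = I_cm + Md² gives I = 0.025 + (5)(0.365)² = 0.69112 kg·m².
Spherical shell: I_cm = (2/3)MR² = (2/3)(1.6)(0.2)² = 0.042667 kg·m²; centre at d = 0.265 + 0.1 + 0.1 + 0.2 = 0.665 m, so I = I_cm + Md² gives I = 0.042667 + (1.6)(0.665)² = 0.75023 kg·m².
Total I = 0.10768 + 0.69112 + 0.75023 = 1.549 kg·m².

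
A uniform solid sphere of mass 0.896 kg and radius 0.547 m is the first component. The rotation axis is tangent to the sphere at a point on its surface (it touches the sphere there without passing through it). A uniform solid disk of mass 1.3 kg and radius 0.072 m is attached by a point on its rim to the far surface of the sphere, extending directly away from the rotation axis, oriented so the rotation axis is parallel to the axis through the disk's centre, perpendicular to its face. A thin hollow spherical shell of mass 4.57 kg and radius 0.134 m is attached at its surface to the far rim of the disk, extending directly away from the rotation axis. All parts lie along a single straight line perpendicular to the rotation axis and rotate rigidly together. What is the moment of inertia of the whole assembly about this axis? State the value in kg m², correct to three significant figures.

Solid sphere: I_cm = (2/5)MR² = (2/5)(0.896)(0.547)² = 0.10724 kg m²; centre at d = 0.547 m, so I = I_cm + Md² gives I = 0.10724 + (0.896)(0.547)² = 0.37533 kg m².
Solid disk: I_cm = (1/2)MR² = (1/2)(1.3)(0.072)² = 0.0033696 kg m²; centre at d = 0.547 + 0.547 + 0.072 = 1.166 m, so I = I_cm + Md² gives I = 0.0033696 + (1.3)(1.166)² = 1.7708 kg m².
Spherical shell: I_cm = (2/3)MR² = (2/3)(4.57)(0.134)² = 0.054706 kg m²; centre at d = 0.547 + 0.547 + 0.072 + 0.072 + 0.134 = 1.372 m, so I = I_cm + Md² gives I = 0.054706 + (4.57)(1.372)² = 8.6572 kg m².
Total I = 0.37533 + 1.7708 + 8.6572 = 10.803 kg m².

10.8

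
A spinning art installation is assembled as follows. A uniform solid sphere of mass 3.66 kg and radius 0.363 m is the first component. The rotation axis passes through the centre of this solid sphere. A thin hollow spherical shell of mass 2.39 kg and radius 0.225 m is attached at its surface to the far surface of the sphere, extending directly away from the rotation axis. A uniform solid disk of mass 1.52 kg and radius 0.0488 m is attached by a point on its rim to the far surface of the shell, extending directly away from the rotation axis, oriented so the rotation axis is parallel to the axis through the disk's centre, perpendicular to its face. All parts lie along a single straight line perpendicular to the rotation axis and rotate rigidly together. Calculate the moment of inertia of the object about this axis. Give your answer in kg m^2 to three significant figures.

Solid sphere: I_cm = (2/5)MR² = (2/5)(3.66)(0.363)² = 0.19291 kg m^2; axis through the centre, so I = 0.19291 kg m^2.
Spherical shell: I_cm = (2/3)MR² = (2/3)(2.39)(0.225)² = 0.080662 kg m^2; centre at d = 0.363 + 0.225 = 0.588 m, so the parallel axis theorem gives I = 0.080662 + (2.39)(0.588)² = 0.90699 kg m^2.
Solid disk: I_cm = (1/2)MR² = (1/2)(1.52)(0.0488)² = 0.0018099 kg m^2; centre at d = 0.363 + 0.225 + 0.225 + 0.0488 = 0.8618 m, so the parallel axis theorem gives I = 0.0018099 + (1.52)(0.8618)² = 1.1307 kg m^2.
Total I = 0.19291 + 0.90699 + 1.1307 = 2.2306 kg m^2.

2.23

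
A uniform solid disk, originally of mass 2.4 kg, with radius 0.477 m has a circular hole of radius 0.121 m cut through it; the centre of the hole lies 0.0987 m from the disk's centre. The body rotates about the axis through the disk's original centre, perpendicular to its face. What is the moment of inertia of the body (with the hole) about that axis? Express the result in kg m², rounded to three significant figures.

0.270

Unpierced body about its centre: I₀ = (1/2)MR² = (1/2)(2.4)(0.477)² = 0.27303 kg m².
The removed disk has mass m = M·(r/R)² = (2.4)(0.121/0.477)² = 0.15443 kg (same uniform areal density).
Its moment of inertia about the rotation axis (parallel-axis theorem): I_hole = (1/2)mr² + md² = (1/2)(0.15443)(0.121)² + (0.15443)(0.0987)² = 0.002635 kg m².
Treating the hole as negative mass, I = I₀ − I_hole = 0.27303 − 0.002635 = 0.2704 kg m².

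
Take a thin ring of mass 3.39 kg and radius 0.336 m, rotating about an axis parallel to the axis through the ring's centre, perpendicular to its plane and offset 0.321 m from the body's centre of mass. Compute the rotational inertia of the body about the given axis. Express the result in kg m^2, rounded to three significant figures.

I_cm = MR² = (3.39)(0.336)² = 0.38272 kg m^2; centre at d = 0.321 m, so the parallel axis theorem gives I = 0.38272 + (3.39)(0.321)² = 0.73203 kg m^2.

0.732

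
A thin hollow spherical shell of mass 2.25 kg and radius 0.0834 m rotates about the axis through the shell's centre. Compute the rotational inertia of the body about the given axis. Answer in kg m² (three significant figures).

I_cm = (2/3)MR² = (2/3)(2.25)(0.0834)² = 0.010433 kg m²; axis through the centre, so I = 0.010433 kg m².

0.0104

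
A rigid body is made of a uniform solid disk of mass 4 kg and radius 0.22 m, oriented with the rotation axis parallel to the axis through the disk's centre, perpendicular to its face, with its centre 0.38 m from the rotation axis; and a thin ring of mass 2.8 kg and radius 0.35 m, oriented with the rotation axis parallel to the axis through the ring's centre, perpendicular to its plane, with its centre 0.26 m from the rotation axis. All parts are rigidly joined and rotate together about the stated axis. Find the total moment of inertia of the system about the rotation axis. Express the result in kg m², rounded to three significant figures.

1.21

Solid disk: I_cm = (1/2)MR² = (1/2)(4)(0.22)² = 0.0968 kg m²; centre at d = 0.38 m, so I = I_cm + Md² gives I = 0.0968 + (4)(0.38)² = 0.6744 kg m².
Thin ring: I_cm = MR² = (2.8)(0.35)² = 0.343 kg m²; centre at d = 0.26 m, so I = I_cm + Md² gives I = 0.343 + (2.8)(0.26)² = 0.53228 kg m².
Total I = 0.6744 + 0.53228 = 1.2067 kg m².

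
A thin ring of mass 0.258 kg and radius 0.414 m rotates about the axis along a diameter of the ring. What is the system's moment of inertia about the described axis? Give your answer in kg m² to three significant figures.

0.0221

I_cm = (1/2)MR² = (1/2)(0.258)(0.414)² = 0.02211 kg m²; axis through the centre, so I = 0.02211 kg m².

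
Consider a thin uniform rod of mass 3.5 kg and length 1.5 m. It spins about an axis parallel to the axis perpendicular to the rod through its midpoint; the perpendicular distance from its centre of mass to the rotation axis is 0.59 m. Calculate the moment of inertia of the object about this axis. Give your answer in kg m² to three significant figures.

1.87

I_cm = (1/12)ML² = (1/12)(3.5)(1.5)² = 0.65625 kg m²; centre at d = 0.59 m, so the parallel axis theorem gives I = 0.65625 + (3.5)(0.59)² = 1.8746 kg m².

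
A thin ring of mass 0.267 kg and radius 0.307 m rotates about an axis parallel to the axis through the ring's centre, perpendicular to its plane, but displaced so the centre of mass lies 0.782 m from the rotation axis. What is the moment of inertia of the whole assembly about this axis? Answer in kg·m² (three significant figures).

0.188

I_cm = MR² = (0.267)(0.307)² = 0.025164 kg·m²; centre at d = 0.782 m, so I = I_cm + Md² gives I = 0.025164 + (0.267)(0.782)² = 0.18844 kg·m².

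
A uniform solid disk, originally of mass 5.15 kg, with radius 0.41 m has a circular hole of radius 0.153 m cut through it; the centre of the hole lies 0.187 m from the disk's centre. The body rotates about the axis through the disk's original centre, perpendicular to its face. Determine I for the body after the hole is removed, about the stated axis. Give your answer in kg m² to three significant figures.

0.399

Unpierced body about its centre: I₀ = (1/2)MR² = (1/2)(5.15)(0.41)² = 0.43286 kg m².
The removed disk has mass m = M·(r/R)² = (5.15)(0.153/0.41)² = 0.71717 kg (same uniform areal density).
Its moment of inertia about the rotation axis (parallel-axis theorem): I_hole = (1/2)mr² + md² = (1/2)(0.71717)(0.153)² + (0.71717)(0.187)² = 0.033473 kg m².
Treating the hole as negative mass, I = I₀ − I_hole = 0.43286 − 0.033473 = 0.39938 kg m².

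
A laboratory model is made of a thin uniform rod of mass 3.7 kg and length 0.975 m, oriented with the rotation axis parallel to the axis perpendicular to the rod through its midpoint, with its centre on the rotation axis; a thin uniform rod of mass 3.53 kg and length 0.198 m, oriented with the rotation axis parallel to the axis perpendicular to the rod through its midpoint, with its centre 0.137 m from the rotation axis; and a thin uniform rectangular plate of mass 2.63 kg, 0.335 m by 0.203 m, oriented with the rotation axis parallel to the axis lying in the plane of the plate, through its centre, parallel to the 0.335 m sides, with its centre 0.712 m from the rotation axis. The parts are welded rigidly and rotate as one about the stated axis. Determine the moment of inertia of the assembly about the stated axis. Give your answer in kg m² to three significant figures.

Thin rod: I_cm = (1/12)ML² = (1/12)(3.7)(0.975)² = 0.29311 kg m²; axis through the centre, so I = 0.29311 kg m².
Thin rod: I_cm = (1/12)ML² = (1/12)(3.53)(0.198)² = 0.011533 kg m²; centre at d = 0.137 m, so I = I_cm + Md² gives I = 0.011533 + (3.53)(0.137)² = 0.077787 kg m².
Rectangular plate: I_cm = (1/12)Mb² = (1/12)(2.63)(0.203)² = 0.0090316 kg m²; centre at d = 0.712 m, so I = I_cm + Md² gives I = 0.0090316 + (2.63)(0.712)² = 1.3423 kg m².
Total I = 0.29311 + 0.077787 + 1.3423 = 1.7132 kg m².

1.71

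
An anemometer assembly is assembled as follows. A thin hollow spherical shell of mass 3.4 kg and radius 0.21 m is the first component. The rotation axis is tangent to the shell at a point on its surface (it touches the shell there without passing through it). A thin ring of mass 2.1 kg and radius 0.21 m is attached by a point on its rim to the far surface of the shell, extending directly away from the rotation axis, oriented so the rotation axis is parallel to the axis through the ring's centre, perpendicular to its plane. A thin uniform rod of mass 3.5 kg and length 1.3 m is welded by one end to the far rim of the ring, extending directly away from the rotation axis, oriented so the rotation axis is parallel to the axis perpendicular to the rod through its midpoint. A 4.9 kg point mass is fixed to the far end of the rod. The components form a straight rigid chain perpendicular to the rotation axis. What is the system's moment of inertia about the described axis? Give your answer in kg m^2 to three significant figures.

31.9

Spherical shell: I_cm = (2/3)MR² = (2/3)(3.4)(0.21)² = 0.09996 kg m^2; centre at d = 0.21 m, so I = I_cm + Md² gives I = 0.09996 + (3.4)(0.21)² = 0.2499 kg m^2.
Thin ring: I_cm = MR² = (2.1)(0.21)² = 0.09261 kg m^2; centre at d = 0.21 + 0.21 + 0.21 = 0.63 m, so I = I_cm + Md² gives I = 0.09261 + (2.1)(0.63)² = 0.9261 kg m^2.
Thin rod: I_cm = (1/12)ML² = (1/12)(3.5)(1.3)² = 0.49292 kg m^2; centre at d = 0.21 + 0.21 + 0.21 + 0.21 + 0.65 = 1.49 m, so I = I_cm + Md² gives I = 0.49292 + (3.5)(1.49)² = 8.2633 kg m^2.
Point mass: I_cm = 0; centre at d = 0.21 + 0.21 + 0.21 + 0.21 + 0.65 + 0.65 = 2.14 m, so I = I_cm + Md² gives I = 0 + (4.9)(2.14)² = 22.44 kg m^2.
Total I = 0.2499 + 0.9261 + 8.2633 + 22.44 = 31.879 kg m^2.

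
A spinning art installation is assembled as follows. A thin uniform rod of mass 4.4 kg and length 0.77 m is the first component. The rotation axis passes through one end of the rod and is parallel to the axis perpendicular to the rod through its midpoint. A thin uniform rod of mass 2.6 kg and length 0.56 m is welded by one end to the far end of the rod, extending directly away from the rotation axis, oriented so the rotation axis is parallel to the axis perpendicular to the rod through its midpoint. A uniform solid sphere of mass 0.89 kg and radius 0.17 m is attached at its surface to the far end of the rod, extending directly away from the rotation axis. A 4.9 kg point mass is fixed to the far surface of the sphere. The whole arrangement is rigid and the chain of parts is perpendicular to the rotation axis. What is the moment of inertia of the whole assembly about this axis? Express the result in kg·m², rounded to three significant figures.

Thin rod: I_cm = (1/12)ML² = (1/12)(4.4)(0.77)² = 0.2174 kg·m²; centre at d = 0.385 m, so the parallel axis theorem gives I = 0.2174 + (4.4)(0.385)² = 0.86959 kg·m².
Thin rod: I_cm = (1/12)ML² = (1/12)(2.6)(0.56)² = 0.067947 kg·m²; centre at d = 0.385 + 0.385 + 0.28 = 1.05 m, so the parallel axis theorem gives I = 0.067947 + (2.6)(1.05)² = 2.9344 kg·m².
Solid sphere: I_cm = (2/5)MR² = (2/5)(0.89)(0.17)² = 0.010288 kg·m²; centre at d = 0.385 + 0.385 + 0.28 + 0.28 + 0.17 = 1.5 m, so the parallel axis theorem gives I = 0.010288 + (0.89)(1.5)² = 2.0128 kg·m².
Point mass: I_cm = 0; centre at d = 0.385 + 0.385 + 0.28 + 0.28 + 0.17 + 0.17 = 1.67 m, so the parallel axis theorem gives I = 0 + (4.9)(1.67)² = 13.666 kg·m².
Total I = 0.86959 + 2.9344 + 2.0128 + 13.666 = 19.482 kg·m².

19.5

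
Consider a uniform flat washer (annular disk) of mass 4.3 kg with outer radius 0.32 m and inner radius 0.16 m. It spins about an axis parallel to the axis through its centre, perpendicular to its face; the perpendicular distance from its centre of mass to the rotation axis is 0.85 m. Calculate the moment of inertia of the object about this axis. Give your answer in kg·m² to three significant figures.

I_cm = (1/2)M(R²+r²) = (1/2)(4.3)[(0.32)² + (0.16)²] = 0.2752 kg·m²; centre at d = 0.85 m, so the parallel axis theorem gives I = 0.2752 + (4.3)(0.85)² = 3.3819 kg·m².

3.38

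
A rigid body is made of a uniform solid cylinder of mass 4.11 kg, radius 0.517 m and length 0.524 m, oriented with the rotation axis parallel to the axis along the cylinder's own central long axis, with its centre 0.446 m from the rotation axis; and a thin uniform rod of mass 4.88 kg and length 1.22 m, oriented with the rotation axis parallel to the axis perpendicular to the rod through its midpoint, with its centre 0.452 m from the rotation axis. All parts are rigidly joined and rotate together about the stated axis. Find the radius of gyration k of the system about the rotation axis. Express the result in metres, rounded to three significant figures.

0.575

Solid cylinder: I_cm = (1/2)MR² = (1/2)(4.11)(0.517)² = 0.54928 kg·m²; centre at d = 0.446 m, so I = I_cm + Md² gives I = 0.54928 + (4.11)(0.446)² = 1.3668 kg·m².
Thin rod: I_cm = (1/12)ML² = (1/12)(4.88)(1.22)² = 0.60528 kg·m²; centre at d = 0.452 m, so I = I_cm + Md² gives I = 0.60528 + (4.88)(0.452)² = 1.6023 kg·m².
Total I = 2.9691 kg·m²; total mass M = 8.99 kg.
k = √(I/M) = √(2.9691/8.99) = 0.57469 m.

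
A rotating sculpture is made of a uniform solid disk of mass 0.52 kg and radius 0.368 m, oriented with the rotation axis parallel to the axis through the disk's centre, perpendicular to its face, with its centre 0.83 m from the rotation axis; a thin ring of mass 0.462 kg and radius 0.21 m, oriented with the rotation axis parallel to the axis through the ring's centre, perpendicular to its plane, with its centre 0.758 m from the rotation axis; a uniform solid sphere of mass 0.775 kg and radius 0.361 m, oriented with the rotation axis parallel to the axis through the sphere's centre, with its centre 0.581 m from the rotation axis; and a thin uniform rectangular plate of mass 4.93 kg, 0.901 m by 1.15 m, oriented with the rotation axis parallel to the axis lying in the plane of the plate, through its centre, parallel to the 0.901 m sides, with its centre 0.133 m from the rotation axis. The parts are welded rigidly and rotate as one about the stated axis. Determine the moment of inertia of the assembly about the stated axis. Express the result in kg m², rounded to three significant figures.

1.61

Solid disk: I_cm = (1/2)MR² = (1/2)(0.52)(0.368)² = 0.03521 kg m²; centre at d = 0.83 m, so I = I_cm + Md² gives I = 0.03521 + (0.52)(0.83)² = 0.39344 kg m².
Thin ring: I_cm = MR² = (0.462)(0.21)² = 0.020374 kg m²; centre at d = 0.758 m, so I = I_cm + Md² gives I = 0.020374 + (0.462)(0.758)² = 0.28582 kg m².
Solid sphere: I_cm = (2/5)MR² = (2/5)(0.775)(0.361)² = 0.0404 kg m²; centre at d = 0.581 m, so I = I_cm + Md² gives I = 0.0404 + (0.775)(0.581)² = 0.30201 kg m².
Rectangular plate: I_cm = (1/12)Mb² = (1/12)(4.93)(1.15)² = 0.54333 kg m²; centre at d = 0.133 m, so I = I_cm + Md² gives I = 0.54333 + (4.93)(0.133)² = 0.63053 kg m².
Total I = 0.39344 + 0.28582 + 0.30201 + 0.63053 = 1.6118 kg m².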